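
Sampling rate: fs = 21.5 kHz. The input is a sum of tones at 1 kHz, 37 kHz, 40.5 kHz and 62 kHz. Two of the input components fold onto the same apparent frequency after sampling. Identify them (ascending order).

fs/2 = 10.75 kHz.
1 kHz ≤ fs/2 = 10.75 kHz, passes unchanged.
37 kHz mod fs = 15.5 kHz.
15.5 kHz > fs/2 = 10.75 kHz, folds to fs − 15.5 kHz = 6 kHz.
40.5 kHz mod fs = 19 kHz.
19 kHz > fs/2 = 10.75 kHz, folds to fs − 19 kHz = 2.5 kHz.
62 kHz mod fs = 19 kHz.
19 kHz > fs/2 = 10.75 kHz, folds to fs − 19 kHz = 2.5 kHz.
40.5 kHz and 62 kHz both map to 2.5 kHz.

40.5 kHz, 62 kHz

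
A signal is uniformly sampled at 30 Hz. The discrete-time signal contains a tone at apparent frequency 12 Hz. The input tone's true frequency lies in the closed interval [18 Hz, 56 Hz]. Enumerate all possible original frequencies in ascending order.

18 Hz, 42 Hz, 48 Hz

Frequencies that alias to 12 Hz are k·fs ± 12 Hz for integer k ≥ 0.
k=0: 12 Hz.
k=1: 18 Hz, 42 Hz.
k=2: 48 Hz, 72 Hz.
k=3: 78 Hz, 102 Hz.
Within [18 Hz, 56 Hz]: 18 Hz, 42 Hz, 48 Hz.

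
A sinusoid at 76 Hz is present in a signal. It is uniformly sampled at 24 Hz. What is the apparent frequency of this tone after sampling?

76 Hz mod fs = 4 Hz.
4 Hz ≤ fs/2 = 12 Hz, appears at 4 Hz.

4 Hz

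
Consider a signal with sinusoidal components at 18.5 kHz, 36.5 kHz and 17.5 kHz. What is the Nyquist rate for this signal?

73 kHz

Highest-frequency component: 36.5 kHz.
Nyquist rate = 2 × 36.5 kHz = 73 kHz.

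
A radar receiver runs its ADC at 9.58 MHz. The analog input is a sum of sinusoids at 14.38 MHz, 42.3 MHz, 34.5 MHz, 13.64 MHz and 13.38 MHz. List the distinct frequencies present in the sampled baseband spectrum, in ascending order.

fs/2 = 4.79 MHz.
14.38 MHz mod fs = 4.8 MHz.
4.8 MHz > fs/2 = 4.79 MHz, folds to fs − 4.8 MHz = 4.78 MHz.
42.3 MHz mod fs = 3.98 MHz.
3.98 MHz ≤ fs/2 = 4.79 MHz, appears at 3.98 MHz.
34.5 MHz mod fs = 5.76 MHz.
5.76 MHz > fs/2 = 4.79 MHz, folds to fs − 5.76 MHz = 3.82 MHz.
13.64 MHz mod fs = 4.06 MHz.
4.06 MHz ≤ fs/2 = 4.79 MHz, appears at 4.06 MHz.
13.38 MHz mod fs = 3.8 MHz.
3.8 MHz ≤ fs/2 = 4.79 MHz, appears at 3.8 MHz.
Distinct values: {3.8 MHz, 3.82 MHz, 3.98 MHz, 4.06 MHz, 4.78 MHz}.

3.8 MHz, 3.82 MHz, 3.98 MHz, 4.06 MHz, 4.78 MHz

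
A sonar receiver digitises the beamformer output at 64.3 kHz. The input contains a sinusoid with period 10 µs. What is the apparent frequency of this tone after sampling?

T = 10 µs → f = 1/T = 100 kHz.
100 kHz mod fs = 35.7 kHz.
35.7 kHz > fs/2 = 32.15 kHz, folds to fs − 35.7 kHz = 28.6 kHz.

28.6 kHz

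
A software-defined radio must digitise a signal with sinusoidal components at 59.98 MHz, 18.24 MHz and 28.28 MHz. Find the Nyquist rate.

119.96 MHz

Highest-frequency component: 59.98 MHz.
Nyquist rate = 2 × 59.98 MHz = 119.96 MHz.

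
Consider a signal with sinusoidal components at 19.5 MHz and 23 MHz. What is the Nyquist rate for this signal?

46 MHz

Highest-frequency component: 23 MHz.
Nyquist rate = 2 × 23 MHz = 46 MHz.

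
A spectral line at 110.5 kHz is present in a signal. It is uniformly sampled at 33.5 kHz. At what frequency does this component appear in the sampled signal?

10 kHz

110.5 kHz mod fs = 10 kHz.
10 kHz ≤ fs/2 = 16.75 kHz, appears at 10 kHz.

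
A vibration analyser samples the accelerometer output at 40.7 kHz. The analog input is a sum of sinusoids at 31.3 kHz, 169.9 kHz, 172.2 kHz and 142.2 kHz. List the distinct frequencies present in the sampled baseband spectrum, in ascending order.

7.1 kHz, 9.4 kHz, 20.1 kHz

fs/2 = 20.35 kHz.
31.3 kHz > fs/2 = 20.35 kHz, folds to fs − 31.3 kHz = 9.4 kHz.
169.9 kHz mod fs = 7.1 kHz.
7.1 kHz ≤ fs/2 = 20.35 kHz, appears at 7.1 kHz.
172.2 kHz mod fs = 9.4 kHz.
9.4 kHz ≤ fs/2 = 20.35 kHz, appears at 9.4 kHz.
142.2 kHz mod fs = 20.1 kHz.
20.1 kHz ≤ fs/2 = 20.35 kHz, appears at 20.1 kHz.
Distinct values: {7.1 kHz, 9.4 kHz, 20.1 kHz}.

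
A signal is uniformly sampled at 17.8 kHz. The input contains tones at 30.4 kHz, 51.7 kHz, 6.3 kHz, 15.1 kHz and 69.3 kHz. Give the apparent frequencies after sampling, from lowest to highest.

fs/2 = 8.9 kHz.
30.4 kHz mod fs = 12.6 kHz.
12.6 kHz > fs/2 = 8.9 kHz, folds to fs − 12.6 kHz = 5.2 kHz.
51.7 kHz mod fs = 16.1 kHz.
16.1 kHz > fs/2 = 8.9 kHz, folds to fs − 16.1 kHz = 1.7 kHz.
6.3 kHz ≤ fs/2 = 8.9 kHz, passes unchanged.
15.1 kHz > fs/2 = 8.9 kHz, folds to fs − 15.1 kHz = 2.7 kHz.
69.3 kHz mod fs = 15.9 kHz.
15.9 kHz > fs/2 = 8.9 kHz, folds to fs − 15.9 kHz = 1.9 kHz.
Distinct values: {1.7 kHz, 1.9 kHz, 2.7 kHz, 5.2 kHz, 6.3 kHz}.

1.7 kHz, 1.9 kHz, 2.7 kHz, 5.2 kHz, 6.3 kHz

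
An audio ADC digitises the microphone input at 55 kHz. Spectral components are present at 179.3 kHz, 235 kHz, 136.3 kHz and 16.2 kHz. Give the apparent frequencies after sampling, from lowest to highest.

fs/2 = 27.5 kHz.
179.3 kHz mod fs = 14.3 kHz.
14.3 kHz ≤ fs/2 = 27.5 kHz, appears at 14.3 kHz.
235 kHz mod fs = 15 kHz.
15 kHz ≤ fs/2 = 27.5 kHz, appears at 15 kHz.
136.3 kHz mod fs = 26.3 kHz.
26.3 kHz ≤ fs/2 = 27.5 kHz, appears at 26.3 kHz.
16.2 kHz ≤ fs/2 = 27.5 kHz, passes unchanged.
Distinct values: {14.3 kHz, 15 kHz, 16.2 kHz, 26.3 kHz}.

14.3 kHz, 15 kHz, 16.2 kHz, 26.3 kHz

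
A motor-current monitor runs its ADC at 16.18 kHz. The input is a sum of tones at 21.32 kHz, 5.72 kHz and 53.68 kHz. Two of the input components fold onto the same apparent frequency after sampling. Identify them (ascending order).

21.32 kHz, 53.68 kHz

fs/2 = 8.09 kHz.
21.32 kHz mod fs = 5.14 kHz.
5.14 kHz ≤ fs/2 = 8.09 kHz, appears at 5.14 kHz.
5.72 kHz ≤ fs/2 = 8.09 kHz, passes unchanged.
53.68 kHz mod fs = 5.14 kHz.
5.14 kHz ≤ fs/2 = 8.09 kHz, appears at 5.14 kHz.
21.32 kHz and 53.68 kHz both map to 5.14 kHz.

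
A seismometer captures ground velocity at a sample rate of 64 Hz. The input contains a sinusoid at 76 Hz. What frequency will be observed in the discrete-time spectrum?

12 Hz

76 Hz mod fs = 12 Hz.
12 Hz ≤ fs/2 = 32 Hz, appears at 12 Hz.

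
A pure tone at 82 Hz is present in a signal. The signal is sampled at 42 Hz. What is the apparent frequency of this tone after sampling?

2 Hz

82 Hz mod fs = 40 Hz.
40 Hz > fs/2 = 21 Hz, folds to fs − 40 Hz = 2 Hz.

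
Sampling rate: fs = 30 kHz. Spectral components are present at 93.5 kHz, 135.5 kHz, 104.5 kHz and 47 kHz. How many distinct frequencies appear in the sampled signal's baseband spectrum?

fs/2 = 15 kHz.
93.5 kHz mod fs = 3.5 kHz.
3.5 kHz ≤ fs/2 = 15 kHz, appears at 3.5 kHz.
135.5 kHz mod fs = 15.5 kHz.
15.5 kHz > fs/2 = 15 kHz, folds to fs − 15.5 kHz = 14.5 kHz.
104.5 kHz mod fs = 14.5 kHz.
14.5 kHz ≤ fs/2 = 15 kHz, appears at 14.5 kHz.
47 kHz mod fs = 17 kHz.
17 kHz > fs/2 = 15 kHz, folds to fs − 17 kHz = 13 kHz.
Distinct values: {3.5 kHz, 13 kHz, 14.5 kHz} → 3.

3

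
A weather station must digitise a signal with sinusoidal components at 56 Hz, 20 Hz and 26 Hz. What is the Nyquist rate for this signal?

112 Hz

Highest-frequency component: 56 Hz.
Nyquist rate = 2 × 56 Hz = 112 Hz.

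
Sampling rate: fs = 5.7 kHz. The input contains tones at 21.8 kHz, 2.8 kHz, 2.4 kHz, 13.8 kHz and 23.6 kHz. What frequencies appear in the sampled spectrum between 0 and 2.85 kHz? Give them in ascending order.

0.8 kHz, 1 kHz, 2.4 kHz, 2.8 kHz

fs/2 = 2.85 kHz.
21.8 kHz mod fs = 4.7 kHz.
4.7 kHz > fs/2 = 2.85 kHz, folds to fs − 4.7 kHz = 1 kHz.
2.8 kHz ≤ fs/2 = 2.85 kHz, passes unchanged.
2.4 kHz ≤ fs/2 = 2.85 kHz, passes unchanged.
13.8 kHz mod fs = 2.4 kHz.
2.4 kHz ≤ fs/2 = 2.85 kHz, appears at 2.4 kHz.
23.6 kHz mod fs = 0.8 kHz.
0.8 kHz ≤ fs/2 = 2.85 kHz, appears at 0.8 kHz.
Distinct values: {0.8 kHz, 1 kHz, 2.4 kHz, 2.8 kHz}.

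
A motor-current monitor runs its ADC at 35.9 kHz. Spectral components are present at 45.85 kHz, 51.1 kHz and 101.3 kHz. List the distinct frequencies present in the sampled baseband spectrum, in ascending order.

6.4 kHz, 9.95 kHz, 15.2 kHz

fs/2 = 17.95 kHz.
45.85 kHz mod fs = 9.95 kHz.
9.95 kHz ≤ fs/2 = 17.95 kHz, appears at 9.95 kHz.
51.1 kHz mod fs = 15.2 kHz.
15.2 kHz ≤ fs/2 = 17.95 kHz, appears at 15.2 kHz.
101.3 kHz mod fs = 29.5 kHz.
29.5 kHz > fs/2 = 17.95 kHz, folds to fs − 29.5 kHz = 6.4 kHz.
Distinct values: {6.4 kHz, 9.95 kHz, 15.2 kHz}.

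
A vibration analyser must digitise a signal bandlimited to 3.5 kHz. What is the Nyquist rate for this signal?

Nyquist rate = 2 × 3.5 kHz = 7 kHz.

7 kHz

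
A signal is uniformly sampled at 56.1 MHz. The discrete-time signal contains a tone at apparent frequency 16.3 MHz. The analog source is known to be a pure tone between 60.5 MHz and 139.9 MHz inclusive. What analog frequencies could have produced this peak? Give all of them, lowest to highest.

72.4 MHz, 95.9 MHz, 128.5 MHz

Frequencies that alias to 16.3 MHz are k·fs ± 16.3 MHz for integer k ≥ 0.
k=0: 16.3 MHz.
k=1: 39.8 MHz, 72.4 MHz.
k=2: 95.9 MHz, 128.5 MHz.
k=3: 152 MHz, 184.6 MHz.
Within [60.5 MHz, 139.9 MHz]: 72.4 MHz, 95.9 MHz, 128.5 MHz.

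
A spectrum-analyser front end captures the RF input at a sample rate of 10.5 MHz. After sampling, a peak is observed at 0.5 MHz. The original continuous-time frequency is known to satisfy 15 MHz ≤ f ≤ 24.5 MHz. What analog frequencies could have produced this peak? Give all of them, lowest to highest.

Frequencies that alias to 0.5 MHz are k·fs ± 0.5 MHz for integer k ≥ 0.
k=0: 0.5 MHz.
k=1: 10 MHz, 11 MHz.
k=2: 20.5 MHz, 21.5 MHz.
k=3: 31 MHz, 32 MHz.
Within [15 MHz, 24.5 MHz]: 20.5 MHz, 21.5 MHz.

20.5 MHz, 21.5 MHz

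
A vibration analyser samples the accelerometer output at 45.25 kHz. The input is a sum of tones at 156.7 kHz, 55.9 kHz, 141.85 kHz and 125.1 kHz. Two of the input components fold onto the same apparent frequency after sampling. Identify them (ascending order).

55.9 kHz, 125.1 kHz

fs/2 = 22.625 kHz.
156.7 kHz mod fs = 20.95 kHz.
20.95 kHz ≤ fs/2 = 22.625 kHz, appears at 20.95 kHz.
55.9 kHz mod fs = 10.65 kHz.
10.65 kHz ≤ fs/2 = 22.625 kHz, appears at 10.65 kHz.
141.85 kHz mod fs = 6.1 kHz.
6.1 kHz ≤ fs/2 = 22.625 kHz, appears at 6.1 kHz.
125.1 kHz mod fs = 34.6 kHz.
34.6 kHz > fs/2 = 22.625 kHz, folds to fs − 34.6 kHz = 10.65 kHz.
55.9 kHz and 125.1 kHz both map to 10.65 kHz.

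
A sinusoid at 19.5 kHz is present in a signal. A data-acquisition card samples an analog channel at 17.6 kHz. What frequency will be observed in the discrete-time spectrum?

19.5 kHz mod fs = 1.9 kHz.
1.9 kHz ≤ fs/2 = 8.8 kHz, appears at 1.9 kHz.

1.9 kHz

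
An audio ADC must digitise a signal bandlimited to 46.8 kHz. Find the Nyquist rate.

93.6 kHz

Nyquist rate = 2 × 46.8 kHz = 93.6 kHz.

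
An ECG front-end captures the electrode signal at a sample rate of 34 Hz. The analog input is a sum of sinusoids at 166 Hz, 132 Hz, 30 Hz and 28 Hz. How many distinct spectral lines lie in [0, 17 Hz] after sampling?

fs/2 = 17 Hz.
166 Hz mod fs = 30 Hz.
30 Hz > fs/2 = 17 Hz, folds to fs − 30 Hz = 4 Hz.
132 Hz mod fs = 30 Hz.
30 Hz > fs/2 = 17 Hz, folds to fs − 30 Hz = 4 Hz.
30 Hz > fs/2 = 17 Hz, folds to fs − 30 Hz = 4 Hz.
28 Hz > fs/2 = 17 Hz, folds to fs − 28 Hz = 6 Hz.
Distinct values: {4 Hz, 6 Hz} → 2.

2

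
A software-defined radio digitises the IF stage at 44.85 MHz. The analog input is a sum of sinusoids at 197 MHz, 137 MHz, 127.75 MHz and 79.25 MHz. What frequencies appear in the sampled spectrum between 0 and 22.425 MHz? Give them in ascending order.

fs/2 = 22.425 MHz.
197 MHz mod fs = 17.6 MHz.
17.6 MHz ≤ fs/2 = 22.425 MHz, appears at 17.6 MHz.
137 MHz mod fs = 2.45 MHz.
2.45 MHz ≤ fs/2 = 22.425 MHz, appears at 2.45 MHz.
127.75 MHz mod fs = 38.05 MHz.
38.05 MHz > fs/2 = 22.425 MHz, folds to fs − 38.05 MHz = 6.8 MHz.
79.25 MHz mod fs = 34.4 MHz.
34.4 MHz > fs/2 = 22.425 MHz, folds to fs − 34.4 MHz = 10.45 MHz.
Distinct values: {2.45 MHz, 6.8 MHz, 10.45 MHz, 17.6 MHz}.

2.45 MHz, 6.8 MHz, 10.45 MHz, 17.6 MHz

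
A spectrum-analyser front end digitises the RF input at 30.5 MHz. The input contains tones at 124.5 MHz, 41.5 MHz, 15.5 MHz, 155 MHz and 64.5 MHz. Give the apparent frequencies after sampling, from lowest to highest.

2.5 MHz, 3.5 MHz, 11 MHz, 15 MHz

fs/2 = 15.25 MHz.
124.5 MHz mod fs = 2.5 MHz.
2.5 MHz ≤ fs/2 = 15.25 MHz, appears at 2.5 MHz.
41.5 MHz mod fs = 11 MHz.
11 MHz ≤ fs/2 = 15.25 MHz, appears at 11 MHz.
15.5 MHz > fs/2 = 15.25 MHz, folds to fs − 15.5 MHz = 15 MHz.
155 MHz mod fs = 2.5 MHz.
2.5 MHz ≤ fs/2 = 15.25 MHz, appears at 2.5 MHz.
64.5 MHz mod fs = 3.5 MHz.
3.5 MHz ≤ fs/2 = 15.25 MHz, appears at 3.5 MHz.
Distinct values: {2.5 MHz, 3.5 MHz, 11 MHz, 15 MHz}.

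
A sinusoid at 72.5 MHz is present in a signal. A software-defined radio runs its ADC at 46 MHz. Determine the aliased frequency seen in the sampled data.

19.5 MHz

72.5 MHz mod fs = 26.5 MHz.
26.5 MHz > fs/2 = 23 MHz, folds to fs − 26.5 MHz = 19.5 MHz.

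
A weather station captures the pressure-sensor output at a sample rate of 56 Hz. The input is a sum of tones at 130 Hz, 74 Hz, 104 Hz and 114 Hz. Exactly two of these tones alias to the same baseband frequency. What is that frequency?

fs/2 = 28 Hz.
130 Hz mod fs = 18 Hz.
18 Hz ≤ fs/2 = 28 Hz, appears at 18 Hz.
74 Hz mod fs = 18 Hz.
18 Hz ≤ fs/2 = 28 Hz, appears at 18 Hz.
104 Hz mod fs = 48 Hz.
48 Hz > fs/2 = 28 Hz, folds to fs − 48 Hz = 8 Hz.
114 Hz mod fs = 2 Hz.
2 Hz ≤ fs/2 = 28 Hz, appears at 2 Hz.
74 Hz and 130 Hz both map to 18 Hz.

18 Hz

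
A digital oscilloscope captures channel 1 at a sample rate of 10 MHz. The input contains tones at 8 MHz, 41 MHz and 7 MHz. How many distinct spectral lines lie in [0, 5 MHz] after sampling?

fs/2 = 5 MHz.
8 MHz > fs/2 = 5 MHz, folds to fs − 8 MHz = 2 MHz.
41 MHz mod fs = 1 MHz.
1 MHz ≤ fs/2 = 5 MHz, appears at 1 MHz.
7 MHz > fs/2 = 5 MHz, folds to fs − 7 MHz = 3 MHz.
Distinct values: {1 MHz, 2 MHz, 3 MHz} → 3.

3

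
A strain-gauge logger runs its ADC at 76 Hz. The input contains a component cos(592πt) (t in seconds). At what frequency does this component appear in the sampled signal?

8 Hz

ω = 592π rad/s → f = ω/(2π) = 296 Hz.
296 Hz mod fs = 68 Hz.
68 Hz > fs/2 = 38 Hz, folds to fs − 68 Hz = 8 Hz.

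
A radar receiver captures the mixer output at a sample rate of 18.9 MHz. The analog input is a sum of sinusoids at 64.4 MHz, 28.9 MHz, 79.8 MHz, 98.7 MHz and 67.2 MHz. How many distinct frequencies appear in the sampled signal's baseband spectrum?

4

fs/2 = 9.45 MHz.
64.4 MHz mod fs = 7.7 MHz.
7.7 MHz ≤ fs/2 = 9.45 MHz, appears at 7.7 MHz.
28.9 MHz mod fs = 10 MHz.
10 MHz > fs/2 = 9.45 MHz, folds to fs − 10 MHz = 8.9 MHz.
79.8 MHz mod fs = 4.2 MHz.
4.2 MHz ≤ fs/2 = 9.45 MHz, appears at 4.2 MHz.
98.7 MHz mod fs = 4.2 MHz.
4.2 MHz ≤ fs/2 = 9.45 MHz, appears at 4.2 MHz.
67.2 MHz mod fs = 10.5 MHz.
10.5 MHz > fs/2 = 9.45 MHz, folds to fs − 10.5 MHz = 8.4 MHz.
Distinct values: {4.2 MHz, 7.7 MHz, 8.4 MHz, 8.9 MHz} → 4.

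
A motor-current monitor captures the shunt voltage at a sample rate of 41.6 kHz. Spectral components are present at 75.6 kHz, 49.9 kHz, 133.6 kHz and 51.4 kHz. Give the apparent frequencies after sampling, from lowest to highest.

7.6 kHz, 8.3 kHz, 8.8 kHz, 9.8 kHz

fs/2 = 20.8 kHz.
75.6 kHz mod fs = 34 kHz.
34 kHz > fs/2 = 20.8 kHz, folds to fs − 34 kHz = 7.6 kHz.
49.9 kHz mod fs = 8.3 kHz.
8.3 kHz ≤ fs/2 = 20.8 kHz, appears at 8.3 kHz.
133.6 kHz mod fs = 8.8 kHz.
8.8 kHz ≤ fs/2 = 20.8 kHz, appears at 8.8 kHz.
51.4 kHz mod fs = 9.8 kHz.
9.8 kHz ≤ fs/2 = 20.8 kHz, appears at 9.8 kHz.
Distinct values: {7.6 kHz, 8.3 kHz, 8.8 kHz, 9.8 kHz}.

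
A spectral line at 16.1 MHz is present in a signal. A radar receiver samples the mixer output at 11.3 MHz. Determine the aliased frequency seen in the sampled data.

16.1 MHz mod fs = 4.8 MHz.
4.8 MHz ≤ fs/2 = 5.65 MHz, appears at 4.8 MHz.

4.8 MHz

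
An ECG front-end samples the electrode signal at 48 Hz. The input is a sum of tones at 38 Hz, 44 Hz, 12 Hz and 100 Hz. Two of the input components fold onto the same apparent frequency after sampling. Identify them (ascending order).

fs/2 = 24 Hz.
38 Hz > fs/2 = 24 Hz, folds to fs − 38 Hz = 10 Hz.
44 Hz > fs/2 = 24 Hz, folds to fs − 44 Hz = 4 Hz.
12 Hz ≤ fs/2 = 24 Hz, passes unchanged.
100 Hz mod fs = 4 Hz.
4 Hz ≤ fs/2 = 24 Hz, appears at 4 Hz.
44 Hz and 100 Hz both map to 4 Hz.

44 Hz, 100 Hz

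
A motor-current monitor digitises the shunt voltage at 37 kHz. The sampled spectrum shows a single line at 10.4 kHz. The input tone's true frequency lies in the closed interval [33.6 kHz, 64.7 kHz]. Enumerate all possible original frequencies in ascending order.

Frequencies that alias to 10.4 kHz are k·fs ± 10.4 kHz for integer k ≥ 0.
k=0: 10.4 kHz.
k=1: 26.6 kHz, 47.4 kHz.
k=2: 63.6 kHz, 84.4 kHz.
k=3: 100.6 kHz, 121.4 kHz.
Within [33.6 kHz, 64.7 kHz]: 47.4 kHz, 63.6 kHz.

47.4 kHz, 63.6 kHz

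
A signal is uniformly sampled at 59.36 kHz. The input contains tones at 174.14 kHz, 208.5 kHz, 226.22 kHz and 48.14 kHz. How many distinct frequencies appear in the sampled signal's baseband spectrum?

fs/2 = 29.68 kHz.
174.14 kHz mod fs = 55.42 kHz.
55.42 kHz > fs/2 = 29.68 kHz, folds to fs − 55.42 kHz = 3.94 kHz.
208.5 kHz mod fs = 30.42 kHz.
30.42 kHz > fs/2 = 29.68 kHz, folds to fs − 30.42 kHz = 28.94 kHz.
226.22 kHz mod fs = 48.14 kHz.
48.14 kHz > fs/2 = 29.68 kHz, folds to fs − 48.14 kHz = 11.22 kHz.
48.14 kHz > fs/2 = 29.68 kHz, folds to fs − 48.14 kHz = 11.22 kHz.
Distinct values: {3.94 kHz, 11.22 kHz, 28.94 kHz} → 3.

3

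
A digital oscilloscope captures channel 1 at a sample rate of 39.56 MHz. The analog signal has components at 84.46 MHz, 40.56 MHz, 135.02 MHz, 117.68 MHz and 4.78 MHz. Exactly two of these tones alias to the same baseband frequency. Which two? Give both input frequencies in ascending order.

40.56 MHz, 117.68 MHz

fs/2 = 19.78 MHz.
84.46 MHz mod fs = 5.34 MHz.
5.34 MHz ≤ fs/2 = 19.78 MHz, appears at 5.34 MHz.
40.56 MHz mod fs = 1 MHz.
1 MHz ≤ fs/2 = 19.78 MHz, appears at 1 MHz.
135.02 MHz mod fs = 16.34 MHz.
16.34 MHz ≤ fs/2 = 19.78 MHz, appears at 16.34 MHz.
117.68 MHz mod fs = 38.56 MHz.
38.56 MHz > fs/2 = 19.78 MHz, folds to fs − 38.56 MHz = 1 MHz.
4.78 MHz ≤ fs/2 = 19.78 MHz, passes unchanged.
40.56 MHz and 117.68 MHz both map to 1 MHz.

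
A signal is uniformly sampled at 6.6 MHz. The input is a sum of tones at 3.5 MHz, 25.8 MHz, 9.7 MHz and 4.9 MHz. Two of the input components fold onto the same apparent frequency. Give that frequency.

3.1 MHz

fs/2 = 3.3 MHz.
3.5 MHz > fs/2 = 3.3 MHz, folds to fs − 3.5 MHz = 3.1 MHz.
25.8 MHz mod fs = 6 MHz.
6 MHz > fs/2 = 3.3 MHz, folds to fs − 6 MHz = 0.6 MHz.
9.7 MHz mod fs = 3.1 MHz.
3.1 MHz ≤ fs/2 = 3.3 MHz, appears at 3.1 MHz.
4.9 MHz > fs/2 = 3.3 MHz, folds to fs − 4.9 MHz = 1.7 MHz.
3.5 MHz and 9.7 MHz both map to 3.1 MHz.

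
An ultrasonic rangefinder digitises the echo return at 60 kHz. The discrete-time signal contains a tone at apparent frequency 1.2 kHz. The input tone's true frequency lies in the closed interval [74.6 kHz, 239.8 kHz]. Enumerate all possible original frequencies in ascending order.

Frequencies that alias to 1.2 kHz are k·fs ± 1.2 kHz for integer k ≥ 0.
k=0: 1.2 kHz.
k=1: 58.8 kHz, 61.2 kHz.
k=2: 118.8 kHz, 121.2 kHz.
k=3: 178.8 kHz, 181.2 kHz.
k=4: 238.8 kHz, 241.2 kHz.
k=5: 298.8 kHz, 301.2 kHz.
Within [74.6 kHz, 239.8 kHz]: 118.8 kHz, 121.2 kHz, 178.8 kHz, 181.2 kHz, 238.8 kHz.

118.8 kHz, 121.2 kHz, 178.8 kHz, 181.2 kHz, 238.8 kHz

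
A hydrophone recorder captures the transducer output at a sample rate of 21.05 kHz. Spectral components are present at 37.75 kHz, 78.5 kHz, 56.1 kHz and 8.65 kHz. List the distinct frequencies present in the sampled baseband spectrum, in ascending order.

4.35 kHz, 5.7 kHz, 7.05 kHz, 8.65 kHz

fs/2 = 10.525 kHz.
37.75 kHz mod fs = 16.7 kHz.
16.7 kHz > fs/2 = 10.525 kHz, folds to fs − 16.7 kHz = 4.35 kHz.
78.5 kHz mod fs = 15.35 kHz.
15.35 kHz > fs/2 = 10.525 kHz, folds to fs − 15.35 kHz = 5.7 kHz.
56.1 kHz mod fs = 14 kHz.
14 kHz > fs/2 = 10.525 kHz, folds to fs − 14 kHz = 7.05 kHz.
8.65 kHz ≤ fs/2 = 10.525 kHz, passes unchanged.
Distinct values: {4.35 kHz, 5.7 kHz, 7.05 kHz, 8.65 kHz}.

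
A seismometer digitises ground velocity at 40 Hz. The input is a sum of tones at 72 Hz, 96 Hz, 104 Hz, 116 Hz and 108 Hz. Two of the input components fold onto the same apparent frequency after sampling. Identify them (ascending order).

fs/2 = 20 Hz.
72 Hz mod fs = 32 Hz.
32 Hz > fs/2 = 20 Hz, folds to fs − 32 Hz = 8 Hz.
96 Hz mod fs = 16 Hz.
16 Hz ≤ fs/2 = 20 Hz, appears at 16 Hz.
104 Hz mod fs = 24 Hz.
24 Hz > fs/2 = 20 Hz, folds to fs − 24 Hz = 16 Hz.
116 Hz mod fs = 36 Hz.
36 Hz > fs/2 = 20 Hz, folds to fs − 36 Hz = 4 Hz.
108 Hz mod fs = 28 Hz.
28 Hz > fs/2 = 20 Hz, folds to fs − 28 Hz = 12 Hz.
96 Hz and 104 Hz both map to 16 Hz.

96 Hz, 104 Hz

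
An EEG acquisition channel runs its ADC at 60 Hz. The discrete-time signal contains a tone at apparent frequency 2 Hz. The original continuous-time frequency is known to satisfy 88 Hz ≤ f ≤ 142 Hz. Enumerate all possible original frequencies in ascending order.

Frequencies that alias to 2 Hz are k·fs ± 2 Hz for integer k ≥ 0.
k=0: 2 Hz.
k=1: 58 Hz, 62 Hz.
k=2: 118 Hz, 122 Hz.
k=3: 178 Hz, 182 Hz.
Within [88 Hz, 142 Hz]: 118 Hz, 122 Hz.

118 Hz, 122 Hz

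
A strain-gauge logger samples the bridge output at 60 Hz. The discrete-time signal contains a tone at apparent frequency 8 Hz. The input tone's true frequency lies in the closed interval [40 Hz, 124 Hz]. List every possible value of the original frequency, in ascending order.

52 Hz, 68 Hz, 112 Hz

Frequencies that alias to 8 Hz are k·fs ± 8 Hz for integer k ≥ 0.
k=0: 8 Hz.
k=1: 52 Hz, 68 Hz.
k=2: 112 Hz, 128 Hz.
k=3: 172 Hz, 188 Hz.
Within [40 Hz, 124 Hz]: 52 Hz, 68 Hz, 112 Hz.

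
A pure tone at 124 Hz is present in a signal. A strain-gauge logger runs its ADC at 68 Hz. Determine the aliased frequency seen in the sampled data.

12 Hz

124 Hz mod fs = 56 Hz.
56 Hz > fs/2 = 34 Hz, folds to fs − 56 Hz = 12 Hz.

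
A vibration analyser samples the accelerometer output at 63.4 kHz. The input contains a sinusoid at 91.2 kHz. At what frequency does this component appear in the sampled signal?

91.2 kHz mod fs = 27.8 kHz.
27.8 kHz ≤ fs/2 = 31.7 kHz, appears at 27.8 kHz.

27.8 kHz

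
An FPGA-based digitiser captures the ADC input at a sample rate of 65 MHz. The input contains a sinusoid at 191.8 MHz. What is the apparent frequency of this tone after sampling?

3.2 MHz

191.8 MHz mod fs = 61.8 MHz.
61.8 MHz > fs/2 = 32.5 MHz, folds to fs − 61.8 MHz = 3.2 MHz.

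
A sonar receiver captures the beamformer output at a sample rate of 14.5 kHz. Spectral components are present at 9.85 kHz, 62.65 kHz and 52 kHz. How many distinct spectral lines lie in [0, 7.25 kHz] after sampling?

2

fs/2 = 7.25 kHz.
9.85 kHz > fs/2 = 7.25 kHz, folds to fs − 9.85 kHz = 4.65 kHz.
62.65 kHz mod fs = 4.65 kHz.
4.65 kHz ≤ fs/2 = 7.25 kHz, appears at 4.65 kHz.
52 kHz mod fs = 8.5 kHz.
8.5 kHz > fs/2 = 7.25 kHz, folds to fs − 8.5 kHz = 6 kHz.
Distinct values: {4.65 kHz, 6 kHz} → 2.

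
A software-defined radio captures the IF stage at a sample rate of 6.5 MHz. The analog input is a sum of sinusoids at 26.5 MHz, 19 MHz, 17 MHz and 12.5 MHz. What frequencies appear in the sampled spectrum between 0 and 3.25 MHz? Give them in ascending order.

0.5 MHz, 2.5 MHz

fs/2 = 3.25 MHz.
26.5 MHz mod fs = 0.5 MHz.
0.5 MHz ≤ fs/2 = 3.25 MHz, appears at 0.5 MHz.
19 MHz mod fs = 6 MHz.
6 MHz > fs/2 = 3.25 MHz, folds to fs − 6 MHz = 0.5 MHz.
17 MHz mod fs = 4 MHz.
4 MHz > fs/2 = 3.25 MHz, folds to fs − 4 MHz = 2.5 MHz.
12.5 MHz mod fs = 6 MHz.
6 MHz > fs/2 = 3.25 MHz, folds to fs − 6 MHz = 0.5 MHz.
Distinct values: {0.5 MHz, 2.5 MHz}.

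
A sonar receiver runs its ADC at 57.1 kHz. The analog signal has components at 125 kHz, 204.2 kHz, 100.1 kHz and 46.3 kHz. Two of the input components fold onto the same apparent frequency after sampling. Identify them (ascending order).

fs/2 = 28.55 kHz.
125 kHz mod fs = 10.8 kHz.
10.8 kHz ≤ fs/2 = 28.55 kHz, appears at 10.8 kHz.
204.2 kHz mod fs = 32.9 kHz.
32.9 kHz > fs/2 = 28.55 kHz, folds to fs − 32.9 kHz = 24.2 kHz.
100.1 kHz mod fs = 43 kHz.
43 kHz > fs/2 = 28.55 kHz, folds to fs − 43 kHz = 14.1 kHz.
46.3 kHz > fs/2 = 28.55 kHz, folds to fs − 46.3 kHz = 10.8 kHz.
46.3 kHz and 125 kHz both map to 10.8 kHz.

46.3 kHz, 125 kHz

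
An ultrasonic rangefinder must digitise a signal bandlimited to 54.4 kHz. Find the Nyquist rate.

Nyquist rate = 2 × 54.4 kHz = 108.8 kHz.

108.8 kHz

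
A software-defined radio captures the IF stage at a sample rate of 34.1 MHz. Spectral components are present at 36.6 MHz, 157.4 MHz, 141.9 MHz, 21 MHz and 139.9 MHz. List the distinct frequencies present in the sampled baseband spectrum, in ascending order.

2.5 MHz, 3.5 MHz, 5.5 MHz, 13.1 MHz

fs/2 = 17.05 MHz.
36.6 MHz mod fs = 2.5 MHz.
2.5 MHz ≤ fs/2 = 17.05 MHz, appears at 2.5 MHz.
157.4 MHz mod fs = 21 MHz.
21 MHz > fs/2 = 17.05 MHz, folds to fs − 21 MHz = 13.1 MHz.
141.9 MHz mod fs = 5.5 MHz.
5.5 MHz ≤ fs/2 = 17.05 MHz, appears at 5.5 MHz.
21 MHz > fs/2 = 17.05 MHz, folds to fs − 21 MHz = 13.1 MHz.
139.9 MHz mod fs = 3.5 MHz.
3.5 MHz ≤ fs/2 = 17.05 MHz, appears at 3.5 MHz.
Distinct values: {2.5 MHz, 3.5 MHz, 5.5 MHz, 13.1 MHz}.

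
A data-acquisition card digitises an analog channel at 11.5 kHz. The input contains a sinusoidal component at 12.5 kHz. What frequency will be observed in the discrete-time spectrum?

12.5 kHz mod fs = 1 kHz.
1 kHz ≤ fs/2 = 5.75 kHz, appears at 1 kHz.

1 kHz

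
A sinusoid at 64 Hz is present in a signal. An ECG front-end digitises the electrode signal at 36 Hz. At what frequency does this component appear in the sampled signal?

8 Hz

64 Hz mod fs = 28 Hz.
28 Hz > fs/2 = 18 Hz, folds to fs − 28 Hz = 8 Hz.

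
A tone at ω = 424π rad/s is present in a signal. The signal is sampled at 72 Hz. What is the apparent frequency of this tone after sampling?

4 Hz

ω = 424π rad/s → f = ω/(2π) = 212 Hz.
212 Hz mod fs = 68 Hz.
68 Hz > fs/2 = 36 Hz, folds to fs − 68 Hz = 4 Hz.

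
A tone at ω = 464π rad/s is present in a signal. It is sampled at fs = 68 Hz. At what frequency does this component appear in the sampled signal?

ω = 464π rad/s → f = ω/(2π) = 232 Hz.
232 Hz mod fs = 28 Hz.
28 Hz ≤ fs/2 = 34 Hz, appears at 28 Hz.

28 Hz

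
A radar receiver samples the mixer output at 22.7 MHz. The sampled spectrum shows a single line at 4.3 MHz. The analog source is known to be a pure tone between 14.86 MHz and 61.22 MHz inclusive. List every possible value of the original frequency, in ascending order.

Frequencies that alias to 4.3 MHz are k·fs ± 4.3 MHz for integer k ≥ 0.
k=0: 4.3 MHz.
k=1: 18.4 MHz, 27 MHz.
k=2: 41.1 MHz, 49.7 MHz.
k=3: 63.8 MHz, 72.4 MHz.
Within [14.86 MHz, 61.22 MHz]: 18.4 MHz, 27 MHz, 41.1 MHz, 49.7 MHz.

18.4 MHz, 27 MHz, 41.1 MHz, 49.7 MHz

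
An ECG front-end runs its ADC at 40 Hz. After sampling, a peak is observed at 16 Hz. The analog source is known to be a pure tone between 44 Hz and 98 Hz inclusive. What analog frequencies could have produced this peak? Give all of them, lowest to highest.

Frequencies that alias to 16 Hz are k·fs ± 16 Hz for integer k ≥ 0.
k=0: 16 Hz.
k=1: 24 Hz, 56 Hz.
k=2: 64 Hz, 96 Hz.
k=3: 104 Hz, 136 Hz.
Within [44 Hz, 98 Hz]: 56 Hz, 64 Hz, 96 Hz.

56 Hz, 64 Hz, 96 Hz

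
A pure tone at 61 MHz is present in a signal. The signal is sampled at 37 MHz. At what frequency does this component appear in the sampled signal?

61 MHz mod fs = 24 MHz.
24 MHz > fs/2 = 18.5 MHz, folds to fs − 24 MHz = 13 MHz.

13 MHz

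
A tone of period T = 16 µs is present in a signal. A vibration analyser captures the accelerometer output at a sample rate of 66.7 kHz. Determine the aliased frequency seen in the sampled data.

4.2 kHz

T = 16 µs → f = 1/T = 62.5 kHz.
62.5 kHz > fs/2 = 33.35 kHz, folds to fs − 62.5 kHz = 4.2 kHz.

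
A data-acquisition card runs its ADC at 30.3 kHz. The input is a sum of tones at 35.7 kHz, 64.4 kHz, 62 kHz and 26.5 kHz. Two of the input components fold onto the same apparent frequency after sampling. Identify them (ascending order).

26.5 kHz, 64.4 kHz

fs/2 = 15.15 kHz.
35.7 kHz mod fs = 5.4 kHz.
5.4 kHz ≤ fs/2 = 15.15 kHz, appears at 5.4 kHz.
64.4 kHz mod fs = 3.8 kHz.
3.8 kHz ≤ fs/2 = 15.15 kHz, appears at 3.8 kHz.
62 kHz mod fs = 1.4 kHz.
1.4 kHz ≤ fs/2 = 15.15 kHz, appears at 1.4 kHz.
26.5 kHz > fs/2 = 15.15 kHz, folds to fs − 26.5 kHz = 3.8 kHz.
26.5 kHz and 64.4 kHz both map to 3.8 kHz.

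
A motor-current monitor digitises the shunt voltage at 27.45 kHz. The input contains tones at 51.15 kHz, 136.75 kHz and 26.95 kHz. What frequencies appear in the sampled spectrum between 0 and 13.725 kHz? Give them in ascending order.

fs/2 = 13.725 kHz.
51.15 kHz mod fs = 23.7 kHz.
23.7 kHz > fs/2 = 13.725 kHz, folds to fs − 23.7 kHz = 3.75 kHz.
136.75 kHz mod fs = 26.95 kHz.
26.95 kHz > fs/2 = 13.725 kHz, folds to fs − 26.95 kHz = 0.5 kHz.
26.95 kHz > fs/2 = 13.725 kHz, folds to fs − 26.95 kHz = 0.5 kHz.
Distinct values: {0.5 kHz, 3.75 kHz}.

0.5 kHz, 3.75 kHz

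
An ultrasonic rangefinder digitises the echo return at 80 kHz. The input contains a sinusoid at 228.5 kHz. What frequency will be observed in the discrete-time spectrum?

11.5 kHz

228.5 kHz mod fs = 68.5 kHz.
68.5 kHz > fs/2 = 40 kHz, folds to fs − 68.5 kHz = 11.5 kHz.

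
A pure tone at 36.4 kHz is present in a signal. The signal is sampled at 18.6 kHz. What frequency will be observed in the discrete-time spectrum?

36.4 kHz mod fs = 17.8 kHz.
17.8 kHz > fs/2 = 9.3 kHz, folds to fs − 17.8 kHz = 0.8 kHz.

0.8 kHz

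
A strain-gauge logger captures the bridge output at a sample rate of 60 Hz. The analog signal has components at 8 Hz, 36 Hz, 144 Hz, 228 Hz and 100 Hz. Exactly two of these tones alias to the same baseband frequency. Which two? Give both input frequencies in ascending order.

fs/2 = 30 Hz.
8 Hz ≤ fs/2 = 30 Hz, passes unchanged.
36 Hz > fs/2 = 30 Hz, folds to fs − 36 Hz = 24 Hz.
144 Hz mod fs = 24 Hz.
24 Hz ≤ fs/2 = 30 Hz, appears at 24 Hz.
228 Hz mod fs = 48 Hz.
48 Hz > fs/2 = 30 Hz, folds to fs − 48 Hz = 12 Hz.
100 Hz mod fs = 40 Hz.
40 Hz > fs/2 = 30 Hz, folds to fs − 40 Hz = 20 Hz.
36 Hz and 144 Hz both map to 24 Hz.

36 Hz, 144 Hz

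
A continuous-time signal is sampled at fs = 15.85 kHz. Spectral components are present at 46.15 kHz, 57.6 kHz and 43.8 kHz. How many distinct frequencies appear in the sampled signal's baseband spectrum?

fs/2 = 7.925 kHz.
46.15 kHz mod fs = 14.45 kHz.
14.45 kHz > fs/2 = 7.925 kHz, folds to fs − 14.45 kHz = 1.4 kHz.
57.6 kHz mod fs = 10.05 kHz.
10.05 kHz > fs/2 = 7.925 kHz, folds to fs − 10.05 kHz = 5.8 kHz.
43.8 kHz mod fs = 12.1 kHz.
12.1 kHz > fs/2 = 7.925 kHz, folds to fs − 12.1 kHz = 3.75 kHz.
Distinct values: {1.4 kHz, 3.75 kHz, 5.8 kHz} → 3.

3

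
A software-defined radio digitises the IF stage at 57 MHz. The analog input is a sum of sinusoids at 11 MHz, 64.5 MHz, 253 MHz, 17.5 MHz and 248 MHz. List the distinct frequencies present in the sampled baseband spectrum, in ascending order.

7.5 MHz, 11 MHz, 17.5 MHz, 20 MHz, 25 MHz

fs/2 = 28.5 MHz.
11 MHz ≤ fs/2 = 28.5 MHz, passes unchanged.
64.5 MHz mod fs = 7.5 MHz.
7.5 MHz ≤ fs/2 = 28.5 MHz, appears at 7.5 MHz.
253 MHz mod fs = 25 MHz.
25 MHz ≤ fs/2 = 28.5 MHz, appears at 25 MHz.
17.5 MHz ≤ fs/2 = 28.5 MHz, passes unchanged.
248 MHz mod fs = 20 MHz.
20 MHz ≤ fs/2 = 28.5 MHz, appears at 20 MHz.
Distinct values: {7.5 MHz, 11 MHz, 17.5 MHz, 20 MHz, 25 MHz}.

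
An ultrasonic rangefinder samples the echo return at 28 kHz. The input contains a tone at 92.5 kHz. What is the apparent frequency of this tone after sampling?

8.5 kHz

92.5 kHz mod fs = 8.5 kHz.
8.5 kHz ≤ fs/2 = 14 kHz, appears at 8.5 kHz.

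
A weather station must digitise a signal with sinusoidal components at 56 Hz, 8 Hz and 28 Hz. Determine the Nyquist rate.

112 Hz

Highest-frequency component: 56 Hz.
Nyquist rate = 2 × 56 Hz = 112 Hz.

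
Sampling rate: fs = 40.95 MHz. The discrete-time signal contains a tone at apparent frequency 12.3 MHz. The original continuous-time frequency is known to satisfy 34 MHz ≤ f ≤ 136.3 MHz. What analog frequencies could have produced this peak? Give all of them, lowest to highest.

53.25 MHz, 69.6 MHz, 94.2 MHz, 110.55 MHz, 135.15 MHz

Frequencies that alias to 12.3 MHz are k·fs ± 12.3 MHz for integer k ≥ 0.
k=0: 12.3 MHz.
k=1: 28.65 MHz, 53.25 MHz.
k=2: 69.6 MHz, 94.2 MHz.
k=3: 110.55 MHz, 135.15 MHz.
k=4: 151.5 MHz, 176.1 MHz.
Within [34 MHz, 136.3 MHz]: 53.25 MHz, 69.6 MHz, 94.2 MHz, 110.55 MHz, 135.15 MHz.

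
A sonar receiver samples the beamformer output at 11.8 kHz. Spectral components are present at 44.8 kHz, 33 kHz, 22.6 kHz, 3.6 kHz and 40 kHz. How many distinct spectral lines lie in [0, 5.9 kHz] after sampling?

4

fs/2 = 5.9 kHz.
44.8 kHz mod fs = 9.4 kHz.
9.4 kHz > fs/2 = 5.9 kHz, folds to fs − 9.4 kHz = 2.4 kHz.
33 kHz mod fs = 9.4 kHz.
9.4 kHz > fs/2 = 5.9 kHz, folds to fs − 9.4 kHz = 2.4 kHz.
22.6 kHz mod fs = 10.8 kHz.
10.8 kHz > fs/2 = 5.9 kHz, folds to fs − 10.8 kHz = 1 kHz.
3.6 kHz ≤ fs/2 = 5.9 kHz, passes unchanged.
40 kHz mod fs = 4.6 kHz.
4.6 kHz ≤ fs/2 = 5.9 kHz, appears at 4.6 kHz.
Distinct values: {1 kHz, 2.4 kHz, 3.6 kHz, 4.6 kHz} → 4.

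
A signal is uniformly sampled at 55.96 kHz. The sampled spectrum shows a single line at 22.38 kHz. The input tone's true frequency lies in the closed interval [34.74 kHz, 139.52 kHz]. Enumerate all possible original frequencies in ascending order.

78.34 kHz, 89.54 kHz, 134.3 kHz

Frequencies that alias to 22.38 kHz are k·fs ± 22.38 kHz for integer k ≥ 0.
k=0: 22.38 kHz.
k=1: 33.58 kHz, 78.34 kHz.
k=2: 89.54 kHz, 134.3 kHz.
k=3: 145.5 kHz, 190.26 kHz.
Within [34.74 kHz, 139.52 kHz]: 78.34 kHz, 89.54 kHz, 134.3 kHz.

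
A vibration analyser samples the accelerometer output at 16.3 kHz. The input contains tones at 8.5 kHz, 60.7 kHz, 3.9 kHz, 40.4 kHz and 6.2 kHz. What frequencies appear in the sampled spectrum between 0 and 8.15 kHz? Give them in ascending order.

3.9 kHz, 4.5 kHz, 6.2 kHz, 7.8 kHz

fs/2 = 8.15 kHz.
8.5 kHz > fs/2 = 8.15 kHz, folds to fs − 8.5 kHz = 7.8 kHz.
60.7 kHz mod fs = 11.8 kHz.
11.8 kHz > fs/2 = 8.15 kHz, folds to fs − 11.8 kHz = 4.5 kHz.
3.9 kHz ≤ fs/2 = 8.15 kHz, passes unchanged.
40.4 kHz mod fs = 7.8 kHz.
7.8 kHz ≤ fs/2 = 8.15 kHz, appears at 7.8 kHz.
6.2 kHz ≤ fs/2 = 8.15 kHz, passes unchanged.
Distinct values: {3.9 kHz, 4.5 kHz, 6.2 kHz, 7.8 kHz}.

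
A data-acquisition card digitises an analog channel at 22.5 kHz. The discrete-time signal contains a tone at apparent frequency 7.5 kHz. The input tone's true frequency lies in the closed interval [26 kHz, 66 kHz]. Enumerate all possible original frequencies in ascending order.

Frequencies that alias to 7.5 kHz are k·fs ± 7.5 kHz for integer k ≥ 0.
k=0: 7.5 kHz.
k=1: 15 kHz, 30 kHz.
k=2: 37.5 kHz, 52.5 kHz.
k=3: 60 kHz, 75 kHz.
k=4: 82.5 kHz, 97.5 kHz.
Within [26 kHz, 66 kHz]: 30 kHz, 37.5 kHz, 52.5 kHz, 60 kHz.

30 kHz, 37.5 kHz, 52.5 kHz, 60 kHz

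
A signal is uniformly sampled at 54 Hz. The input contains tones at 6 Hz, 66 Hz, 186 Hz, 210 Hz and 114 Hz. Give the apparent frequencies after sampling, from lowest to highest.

6 Hz, 12 Hz, 24 Hz

fs/2 = 27 Hz.
6 Hz ≤ fs/2 = 27 Hz, passes unchanged.
66 Hz mod fs = 12 Hz.
12 Hz ≤ fs/2 = 27 Hz, appears at 12 Hz.
186 Hz mod fs = 24 Hz.
24 Hz ≤ fs/2 = 27 Hz, appears at 24 Hz.
210 Hz mod fs = 48 Hz.
48 Hz > fs/2 = 27 Hz, folds to fs − 48 Hz = 6 Hz.
114 Hz mod fs = 6 Hz.
6 Hz ≤ fs/2 = 27 Hz, appears at 6 Hz.
Distinct values: {6 Hz, 12 Hz, 24 Hz}.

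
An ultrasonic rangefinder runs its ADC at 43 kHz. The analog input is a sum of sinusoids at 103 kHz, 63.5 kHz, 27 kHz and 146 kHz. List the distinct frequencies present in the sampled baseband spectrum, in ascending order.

16 kHz, 17 kHz, 20.5 kHz

fs/2 = 21.5 kHz.
103 kHz mod fs = 17 kHz.
17 kHz ≤ fs/2 = 21.5 kHz, appears at 17 kHz.
63.5 kHz mod fs = 20.5 kHz.
20.5 kHz ≤ fs/2 = 21.5 kHz, appears at 20.5 kHz.
27 kHz > fs/2 = 21.5 kHz, folds to fs − 27 kHz = 16 kHz.
146 kHz mod fs = 17 kHz.
17 kHz ≤ fs/2 = 21.5 kHz, appears at 17 kHz.
Distinct values: {16 kHz, 17 kHz, 20.5 kHz}.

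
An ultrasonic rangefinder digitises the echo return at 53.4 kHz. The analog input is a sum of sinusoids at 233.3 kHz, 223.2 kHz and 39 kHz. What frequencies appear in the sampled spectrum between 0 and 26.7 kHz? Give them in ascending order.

9.6 kHz, 14.4 kHz, 19.7 kHz

fs/2 = 26.7 kHz.
233.3 kHz mod fs = 19.7 kHz.
19.7 kHz ≤ fs/2 = 26.7 kHz, appears at 19.7 kHz.
223.2 kHz mod fs = 9.6 kHz.
9.6 kHz ≤ fs/2 = 26.7 kHz, appears at 9.6 kHz.
39 kHz > fs/2 = 26.7 kHz, folds to fs − 39 kHz = 14.4 kHz.
Distinct values: {9.6 kHz, 14.4 kHz, 19.7 kHz}.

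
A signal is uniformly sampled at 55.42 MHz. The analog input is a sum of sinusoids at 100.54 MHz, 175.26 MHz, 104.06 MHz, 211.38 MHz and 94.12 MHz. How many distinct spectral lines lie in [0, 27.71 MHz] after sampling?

4

fs/2 = 27.71 MHz.
100.54 MHz mod fs = 45.12 MHz.
45.12 MHz > fs/2 = 27.71 MHz, folds to fs − 45.12 MHz = 10.3 MHz.
175.26 MHz mod fs = 9 MHz.
9 MHz ≤ fs/2 = 27.71 MHz, appears at 9 MHz.
104.06 MHz mod fs = 48.64 MHz.
48.64 MHz > fs/2 = 27.71 MHz, folds to fs − 48.64 MHz = 6.78 MHz.
211.38 MHz mod fs = 45.12 MHz.
45.12 MHz > fs/2 = 27.71 MHz, folds to fs − 45.12 MHz = 10.3 MHz.
94.12 MHz mod fs = 38.7 MHz.
38.7 MHz > fs/2 = 27.71 MHz, folds to fs − 38.7 MHz = 16.72 MHz.
Distinct values: {6.78 MHz, 9 MHz, 10.3 MHz, 16.72 MHz} → 4.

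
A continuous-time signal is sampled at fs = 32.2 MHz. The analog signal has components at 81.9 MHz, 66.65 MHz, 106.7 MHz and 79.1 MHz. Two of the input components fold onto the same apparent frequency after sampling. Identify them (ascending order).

fs/2 = 16.1 MHz.
81.9 MHz mod fs = 17.5 MHz.
17.5 MHz > fs/2 = 16.1 MHz, folds to fs − 17.5 MHz = 14.7 MHz.
66.65 MHz mod fs = 2.25 MHz.
2.25 MHz ≤ fs/2 = 16.1 MHz, appears at 2.25 MHz.
106.7 MHz mod fs = 10.1 MHz.
10.1 MHz ≤ fs/2 = 16.1 MHz, appears at 10.1 MHz.
79.1 MHz mod fs = 14.7 MHz.
14.7 MHz ≤ fs/2 = 16.1 MHz, appears at 14.7 MHz.
79.1 MHz and 81.9 MHz both map to 14.7 MHz.

79.1 MHz, 81.9 MHz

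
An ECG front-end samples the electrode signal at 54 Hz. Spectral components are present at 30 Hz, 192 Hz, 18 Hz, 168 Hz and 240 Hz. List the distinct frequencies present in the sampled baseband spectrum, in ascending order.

6 Hz, 18 Hz, 24 Hz

fs/2 = 27 Hz.
30 Hz > fs/2 = 27 Hz, folds to fs − 30 Hz = 24 Hz.
192 Hz mod fs = 30 Hz.
30 Hz > fs/2 = 27 Hz, folds to fs − 30 Hz = 24 Hz.
18 Hz ≤ fs/2 = 27 Hz, passes unchanged.
168 Hz mod fs = 6 Hz.
6 Hz ≤ fs/2 = 27 Hz, appears at 6 Hz.
240 Hz mod fs = 24 Hz.
24 Hz ≤ fs/2 = 27 Hz, appears at 24 Hz.
Distinct values: {6 Hz, 18 Hz, 24 Hz}.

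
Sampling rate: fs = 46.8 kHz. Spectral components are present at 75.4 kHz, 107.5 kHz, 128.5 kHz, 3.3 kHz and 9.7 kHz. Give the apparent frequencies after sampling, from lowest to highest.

3.3 kHz, 9.7 kHz, 11.9 kHz, 13.9 kHz, 18.2 kHz

fs/2 = 23.4 kHz.
75.4 kHz mod fs = 28.6 kHz.
28.6 kHz > fs/2 = 23.4 kHz, folds to fs − 28.6 kHz = 18.2 kHz.
107.5 kHz mod fs = 13.9 kHz.
13.9 kHz ≤ fs/2 = 23.4 kHz, appears at 13.9 kHz.
128.5 kHz mod fs = 34.9 kHz.
34.9 kHz > fs/2 = 23.4 kHz, folds to fs − 34.9 kHz = 11.9 kHz.
3.3 kHz ≤ fs/2 = 23.4 kHz, passes unchanged.
9.7 kHz ≤ fs/2 = 23.4 kHz, passes unchanged.
Distinct values: {3.3 kHz, 9.7 kHz, 11.9 kHz, 13.9 kHz, 18.2 kHz}.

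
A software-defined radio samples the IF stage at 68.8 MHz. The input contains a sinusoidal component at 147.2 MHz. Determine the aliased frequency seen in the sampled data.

9.6 MHz

147.2 MHz mod fs = 9.6 MHz.
9.6 MHz ≤ fs/2 = 34.4 MHz, appears at 9.6 MHz.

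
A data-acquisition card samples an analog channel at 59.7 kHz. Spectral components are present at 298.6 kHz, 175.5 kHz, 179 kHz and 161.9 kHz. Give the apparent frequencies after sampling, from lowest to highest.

fs/2 = 29.85 kHz.
298.6 kHz mod fs = 0.1 kHz.
0.1 kHz ≤ fs/2 = 29.85 kHz, appears at 0.1 kHz.
175.5 kHz mod fs = 56.1 kHz.
56.1 kHz > fs/2 = 29.85 kHz, folds to fs − 56.1 kHz = 3.6 kHz.
179 kHz mod fs = 59.6 kHz.
59.6 kHz > fs/2 = 29.85 kHz, folds to fs − 59.6 kHz = 0.1 kHz.
161.9 kHz mod fs = 42.5 kHz.
42.5 kHz > fs/2 = 29.85 kHz, folds to fs − 42.5 kHz = 17.2 kHz.
Distinct values: {0.1 kHz, 3.6 kHz, 17.2 kHz}.

0.1 kHz, 3.6 kHz, 17.2 kHz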